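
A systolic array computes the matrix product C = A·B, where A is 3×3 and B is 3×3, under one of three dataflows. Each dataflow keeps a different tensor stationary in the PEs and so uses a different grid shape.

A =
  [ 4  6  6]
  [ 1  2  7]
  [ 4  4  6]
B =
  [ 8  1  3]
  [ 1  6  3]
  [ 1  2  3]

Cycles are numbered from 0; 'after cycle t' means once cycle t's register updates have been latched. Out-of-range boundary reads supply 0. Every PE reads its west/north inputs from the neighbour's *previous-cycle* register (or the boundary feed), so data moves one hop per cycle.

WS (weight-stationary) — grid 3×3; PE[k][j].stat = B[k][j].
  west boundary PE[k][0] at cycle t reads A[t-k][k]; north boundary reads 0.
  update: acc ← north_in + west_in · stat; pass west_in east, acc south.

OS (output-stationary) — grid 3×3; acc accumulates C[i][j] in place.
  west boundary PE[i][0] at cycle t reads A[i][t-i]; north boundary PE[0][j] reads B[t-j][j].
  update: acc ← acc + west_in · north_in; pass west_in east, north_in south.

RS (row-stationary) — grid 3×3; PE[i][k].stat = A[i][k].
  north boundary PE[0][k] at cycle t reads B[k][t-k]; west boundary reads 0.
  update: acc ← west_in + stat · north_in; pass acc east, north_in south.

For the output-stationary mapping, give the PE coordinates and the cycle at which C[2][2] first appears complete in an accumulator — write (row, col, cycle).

OS — PE[2][2] is where C[2][2] collects:
  step 0 · PE2,2: acc=0; fwd→0 fwd↓0
  step 1 · PE2,2: acc=0; fwd→0 fwd↓0
  step 2 · PE2,2: acc=0; fwd→0 fwd↓0
  step 3 · PE2,2: acc=0; fwd→0 fwd↓0
  step 4 · PE2,2: acc=12; fwd→4 fwd↓3
  step 5 · PE2,2: acc=24; fwd→4 fwd↓3
  step 6 · PE2,2: acc=42; fwd→6 fwd↓3

(row, col, cycle) = (2, 2, 6)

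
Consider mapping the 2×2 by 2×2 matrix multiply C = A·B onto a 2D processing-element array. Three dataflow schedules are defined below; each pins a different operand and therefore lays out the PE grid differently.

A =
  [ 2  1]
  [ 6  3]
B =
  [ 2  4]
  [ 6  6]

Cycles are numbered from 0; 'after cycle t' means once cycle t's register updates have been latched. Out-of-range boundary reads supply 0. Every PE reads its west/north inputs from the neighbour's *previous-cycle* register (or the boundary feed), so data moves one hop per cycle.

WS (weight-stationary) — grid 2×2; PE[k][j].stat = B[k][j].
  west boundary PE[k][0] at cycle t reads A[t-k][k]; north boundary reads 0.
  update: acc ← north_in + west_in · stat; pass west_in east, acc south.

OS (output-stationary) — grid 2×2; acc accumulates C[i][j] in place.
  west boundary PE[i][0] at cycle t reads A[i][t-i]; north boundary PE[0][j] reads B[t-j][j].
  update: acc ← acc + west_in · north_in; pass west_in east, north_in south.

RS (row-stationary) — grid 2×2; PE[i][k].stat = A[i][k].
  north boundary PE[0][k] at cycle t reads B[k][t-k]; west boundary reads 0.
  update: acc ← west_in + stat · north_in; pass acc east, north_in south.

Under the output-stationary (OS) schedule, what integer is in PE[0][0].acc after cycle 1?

PE[0][0].acc = 10

Tracing OS — 2×2 array, target PE[0][0]:
  c0 r0c0: 4 / 2 / 2
  c1 r0c0: 10 / 1 / 6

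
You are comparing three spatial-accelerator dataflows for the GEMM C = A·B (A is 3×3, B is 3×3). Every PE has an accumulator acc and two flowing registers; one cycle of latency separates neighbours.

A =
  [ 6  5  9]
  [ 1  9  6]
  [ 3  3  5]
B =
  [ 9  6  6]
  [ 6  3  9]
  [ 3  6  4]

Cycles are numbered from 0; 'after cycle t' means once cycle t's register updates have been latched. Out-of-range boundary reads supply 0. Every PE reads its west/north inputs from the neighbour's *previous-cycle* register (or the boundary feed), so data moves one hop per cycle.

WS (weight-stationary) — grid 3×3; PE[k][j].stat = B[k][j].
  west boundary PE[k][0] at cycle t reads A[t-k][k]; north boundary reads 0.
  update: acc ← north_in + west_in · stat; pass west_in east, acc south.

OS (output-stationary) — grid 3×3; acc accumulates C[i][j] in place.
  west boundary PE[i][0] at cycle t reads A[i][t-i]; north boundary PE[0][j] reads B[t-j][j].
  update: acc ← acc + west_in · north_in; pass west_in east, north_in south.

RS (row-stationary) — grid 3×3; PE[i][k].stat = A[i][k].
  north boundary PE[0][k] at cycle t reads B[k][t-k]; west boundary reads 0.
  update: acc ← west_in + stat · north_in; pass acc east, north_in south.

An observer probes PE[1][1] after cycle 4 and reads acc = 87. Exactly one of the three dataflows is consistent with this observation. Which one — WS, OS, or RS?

Under WS (3×3), PE[1][1]:
  c0 r1c1: 0 / 0 / 0
  c1 r1c1: 0 / 0 / 0
  c2 r1c1: 51 / 5 / 51
  c3 r1c1: 33 / 9 / 33
  c4 r1c1: 27 / 3 / 27
Under OS (3×3), PE[1][1]:
  c0 r1c1: 0 / 0 / 0
  c1 r1c1: 0 / 0 / 0
  c2 r1c1: 6 / 1 / 6
  c3 r1c1: 33 / 9 / 3
  c4 r1c1: 69 / 6 / 6
Under RS (3×3), PE[1][1]:
  c0 r1c1: 0 / 0 / 0
  c1 r1c1: 0 / 0 / 0
  c2 r1c1: 63 / 63 / 6
  c3 r1c1: 33 / 33 / 3
  c4 r1c1: 87 / 87 / 9

dataflow = RS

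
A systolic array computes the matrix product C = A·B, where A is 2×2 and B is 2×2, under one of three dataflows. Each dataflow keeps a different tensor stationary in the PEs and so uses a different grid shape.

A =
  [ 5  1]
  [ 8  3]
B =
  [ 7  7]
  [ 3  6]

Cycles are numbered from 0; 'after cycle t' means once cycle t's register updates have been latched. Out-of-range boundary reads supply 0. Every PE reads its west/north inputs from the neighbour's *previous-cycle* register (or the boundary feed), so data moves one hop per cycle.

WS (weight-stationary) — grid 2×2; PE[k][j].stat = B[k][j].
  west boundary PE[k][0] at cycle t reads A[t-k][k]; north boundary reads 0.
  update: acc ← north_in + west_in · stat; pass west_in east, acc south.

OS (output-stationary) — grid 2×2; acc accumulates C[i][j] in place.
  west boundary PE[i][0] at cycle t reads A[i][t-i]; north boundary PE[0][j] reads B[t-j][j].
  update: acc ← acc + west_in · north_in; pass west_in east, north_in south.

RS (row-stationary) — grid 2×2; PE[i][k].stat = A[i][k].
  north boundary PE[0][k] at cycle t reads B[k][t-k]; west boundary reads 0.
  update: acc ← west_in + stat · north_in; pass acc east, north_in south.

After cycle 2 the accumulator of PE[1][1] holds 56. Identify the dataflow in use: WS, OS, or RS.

WS (2×2 grid), PE[1][1]:
  after 0 — PE[1][1] acc=0, pass-E 0, pass-S 0
  after 1 — PE[1][1] acc=0, pass-E 0, pass-S 0
  after 2 — PE[1][1] acc=41, pass-E 1, pass-S 41
OS (2×2 grid), PE[1][1]:
  after 0 — PE[1][1] acc=0, pass-E 0, pass-S 0
  after 1 — PE[1][1] acc=0, pass-E 0, pass-S 0
  after 2 — PE[1][1] acc=56, pass-E 8, pass-S 7
RS (2×2 grid), PE[1][1]:
  after 0 — PE[1][1] acc=0, pass-E 0, pass-S 0
  after 1 — PE[1][1] acc=0, pass-E 0, pass-S 0
  after 2 — PE[1][1] acc=65, pass-E 65, pass-S 3

dataflow = OS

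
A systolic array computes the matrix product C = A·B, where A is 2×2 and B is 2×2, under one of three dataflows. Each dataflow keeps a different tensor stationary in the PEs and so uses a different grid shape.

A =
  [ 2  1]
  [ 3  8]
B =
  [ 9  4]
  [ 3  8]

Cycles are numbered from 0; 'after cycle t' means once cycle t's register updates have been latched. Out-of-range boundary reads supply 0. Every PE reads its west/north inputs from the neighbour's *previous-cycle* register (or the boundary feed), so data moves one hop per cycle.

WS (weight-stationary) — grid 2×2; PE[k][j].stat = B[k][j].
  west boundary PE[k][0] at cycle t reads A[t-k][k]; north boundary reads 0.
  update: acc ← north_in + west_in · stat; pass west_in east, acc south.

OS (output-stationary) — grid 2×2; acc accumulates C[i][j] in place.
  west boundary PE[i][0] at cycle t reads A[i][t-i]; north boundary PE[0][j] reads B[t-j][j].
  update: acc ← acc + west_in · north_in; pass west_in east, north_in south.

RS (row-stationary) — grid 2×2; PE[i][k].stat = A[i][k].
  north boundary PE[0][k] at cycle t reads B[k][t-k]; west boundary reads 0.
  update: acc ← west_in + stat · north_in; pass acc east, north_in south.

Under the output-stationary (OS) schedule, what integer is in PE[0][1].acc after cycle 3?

OS 2×2: PE[0][1] cycle-by-cycle (with neighbour feeds):
  0: (0,0).acc=18  regs=<2,9>
  0: (0,1).acc=0  regs=<0,0>
  1: (0,0).acc=21  regs=<1,3>
  1: (0,1).acc=8  regs=<2,4>
  2: (0,0).acc=21  regs=<0,0>
  2: (0,1).acc=16  regs=<1,8>
  3: (0,0).acc=21  regs=<0,0>
  3: (0,1).acc=16  regs=<0,0>

PE[0][1].acc = 16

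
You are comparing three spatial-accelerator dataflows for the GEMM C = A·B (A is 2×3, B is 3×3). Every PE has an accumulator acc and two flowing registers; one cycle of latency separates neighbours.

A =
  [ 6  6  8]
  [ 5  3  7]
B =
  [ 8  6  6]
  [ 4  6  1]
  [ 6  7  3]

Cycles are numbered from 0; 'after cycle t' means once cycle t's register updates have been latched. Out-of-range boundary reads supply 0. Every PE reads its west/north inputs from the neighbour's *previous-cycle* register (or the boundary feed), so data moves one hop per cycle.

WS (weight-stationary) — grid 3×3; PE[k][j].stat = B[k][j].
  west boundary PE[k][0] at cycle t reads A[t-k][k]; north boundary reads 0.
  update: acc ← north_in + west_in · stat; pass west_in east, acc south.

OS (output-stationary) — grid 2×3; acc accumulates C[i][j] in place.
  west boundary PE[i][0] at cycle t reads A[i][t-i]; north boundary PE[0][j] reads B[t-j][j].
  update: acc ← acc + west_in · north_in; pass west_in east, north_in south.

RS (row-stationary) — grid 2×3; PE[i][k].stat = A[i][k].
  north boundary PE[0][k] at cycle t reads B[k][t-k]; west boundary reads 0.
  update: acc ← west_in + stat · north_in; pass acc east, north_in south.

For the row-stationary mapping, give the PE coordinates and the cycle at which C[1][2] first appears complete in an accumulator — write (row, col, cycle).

RS — PE[1][2] is where C[1][2] collects:
  0: (1,2).acc=0  regs=<0,0>
  1: (1,2).acc=0  regs=<0,0>
  2: (1,2).acc=0  regs=<0,0>
  3: (1,2).acc=94  regs=<94,6>
  4: (1,2).acc=97  regs=<97,7>
  5: (1,2).acc=54  regs=<54,3>

(row, col, cycle) = (1, 2, 5)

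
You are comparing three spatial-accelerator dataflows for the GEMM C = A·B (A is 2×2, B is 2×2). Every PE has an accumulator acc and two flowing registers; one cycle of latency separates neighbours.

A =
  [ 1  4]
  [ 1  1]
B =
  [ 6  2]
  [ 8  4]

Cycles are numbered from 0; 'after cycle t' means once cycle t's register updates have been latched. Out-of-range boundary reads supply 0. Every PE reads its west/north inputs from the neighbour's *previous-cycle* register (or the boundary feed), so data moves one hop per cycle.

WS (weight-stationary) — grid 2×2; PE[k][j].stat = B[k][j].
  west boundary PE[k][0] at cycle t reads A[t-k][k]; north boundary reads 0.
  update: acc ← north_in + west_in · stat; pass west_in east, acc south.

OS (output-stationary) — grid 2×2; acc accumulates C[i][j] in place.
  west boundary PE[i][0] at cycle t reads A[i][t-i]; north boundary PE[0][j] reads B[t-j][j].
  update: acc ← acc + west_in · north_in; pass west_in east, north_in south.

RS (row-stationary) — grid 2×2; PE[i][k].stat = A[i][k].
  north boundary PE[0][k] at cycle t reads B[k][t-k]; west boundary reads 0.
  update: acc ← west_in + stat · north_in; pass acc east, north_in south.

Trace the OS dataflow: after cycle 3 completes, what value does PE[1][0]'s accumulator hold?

PE[1][0].acc = 14

OS on a 2×2 grid — tracing PE[1][0] and its feeders:
  t=0 PE[0][0]: acc=6 h=1 v=6
  t=0 PE[1][0]: acc=0 h=0 v=0
  t=1 PE[0][0]: acc=38 h=4 v=8
  t=1 PE[1][0]: acc=6 h=1 v=6
  t=2 PE[0][0]: acc=38 h=0 v=0
  t=2 PE[1][0]: acc=14 h=1 v=8
  t=3 PE[0][0]: acc=38 h=0 v=0
  t=3 PE[1][0]: acc=14 h=0 v=0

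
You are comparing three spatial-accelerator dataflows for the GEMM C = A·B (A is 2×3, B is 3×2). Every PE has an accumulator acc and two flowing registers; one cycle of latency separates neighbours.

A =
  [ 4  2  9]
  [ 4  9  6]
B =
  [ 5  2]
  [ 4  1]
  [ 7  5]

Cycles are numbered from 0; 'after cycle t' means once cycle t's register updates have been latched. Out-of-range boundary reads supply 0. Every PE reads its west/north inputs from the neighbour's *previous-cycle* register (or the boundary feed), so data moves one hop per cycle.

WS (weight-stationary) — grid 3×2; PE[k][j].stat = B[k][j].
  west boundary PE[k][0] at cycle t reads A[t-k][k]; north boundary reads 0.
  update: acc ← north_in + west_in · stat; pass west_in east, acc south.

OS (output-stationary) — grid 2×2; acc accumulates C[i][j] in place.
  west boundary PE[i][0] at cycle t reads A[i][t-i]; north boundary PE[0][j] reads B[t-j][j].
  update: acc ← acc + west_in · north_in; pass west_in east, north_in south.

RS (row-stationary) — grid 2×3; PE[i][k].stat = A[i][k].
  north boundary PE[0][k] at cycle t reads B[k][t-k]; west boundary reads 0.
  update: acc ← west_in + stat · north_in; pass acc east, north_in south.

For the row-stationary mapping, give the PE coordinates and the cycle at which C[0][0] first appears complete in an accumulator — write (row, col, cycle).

(row, col, cycle) = (0, 2, 2)

RS — PE[0][2] is where C[0][0] collects:
  c0 r0c2: 0 / 0 / 0
  c1 r0c2: 0 / 0 / 0
  c2 r0c2: 91 / 91 / 7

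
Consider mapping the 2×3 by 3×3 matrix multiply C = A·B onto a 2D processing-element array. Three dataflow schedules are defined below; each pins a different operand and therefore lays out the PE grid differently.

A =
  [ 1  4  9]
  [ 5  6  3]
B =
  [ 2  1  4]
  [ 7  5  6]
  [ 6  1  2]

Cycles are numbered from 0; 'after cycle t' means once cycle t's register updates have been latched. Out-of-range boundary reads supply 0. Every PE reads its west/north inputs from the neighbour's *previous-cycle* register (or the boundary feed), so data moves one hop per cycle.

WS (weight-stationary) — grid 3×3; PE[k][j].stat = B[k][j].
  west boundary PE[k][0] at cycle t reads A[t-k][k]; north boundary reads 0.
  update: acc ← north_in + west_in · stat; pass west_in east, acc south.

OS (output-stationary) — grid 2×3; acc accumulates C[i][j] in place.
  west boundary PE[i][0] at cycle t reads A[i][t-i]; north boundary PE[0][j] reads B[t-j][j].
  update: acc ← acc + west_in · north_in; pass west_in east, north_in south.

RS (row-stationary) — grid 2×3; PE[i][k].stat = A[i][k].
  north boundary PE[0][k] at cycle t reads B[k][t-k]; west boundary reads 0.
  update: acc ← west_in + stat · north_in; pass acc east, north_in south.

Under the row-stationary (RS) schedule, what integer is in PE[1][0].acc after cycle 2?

PE[1][0].acc = 5

Tracing RS — 2×3 array, target PE[1][0]:
  [0] (0,0) acc=2 (h:2 v:2)
  [0] (1,0) acc=0 (h:0 v:0)
  [1] (0,0) acc=1 (h:1 v:1)
  [1] (1,0) acc=10 (h:10 v:2)
  [2] (0,0) acc=4 (h:4 v:4)
  [2] (1,0) acc=5 (h:5 v:1)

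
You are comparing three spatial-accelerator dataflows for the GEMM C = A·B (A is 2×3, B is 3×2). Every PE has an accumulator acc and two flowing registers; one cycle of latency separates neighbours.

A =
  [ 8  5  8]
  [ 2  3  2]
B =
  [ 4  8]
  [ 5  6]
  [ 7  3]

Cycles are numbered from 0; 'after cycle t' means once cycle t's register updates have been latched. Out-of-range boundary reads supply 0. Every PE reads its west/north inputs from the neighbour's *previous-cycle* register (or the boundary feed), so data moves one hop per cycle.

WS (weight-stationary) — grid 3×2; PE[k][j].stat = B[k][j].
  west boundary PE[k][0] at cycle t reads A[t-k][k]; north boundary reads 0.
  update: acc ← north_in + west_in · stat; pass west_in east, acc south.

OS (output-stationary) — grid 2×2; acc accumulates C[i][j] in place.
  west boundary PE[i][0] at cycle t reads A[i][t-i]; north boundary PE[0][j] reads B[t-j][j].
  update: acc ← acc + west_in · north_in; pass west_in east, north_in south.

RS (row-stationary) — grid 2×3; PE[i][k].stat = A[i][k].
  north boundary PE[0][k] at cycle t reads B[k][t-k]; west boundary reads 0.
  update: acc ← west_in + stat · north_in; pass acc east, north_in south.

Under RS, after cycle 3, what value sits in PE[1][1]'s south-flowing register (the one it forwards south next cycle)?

Tracing RS — 2×3 array, target PE[1][1]:
  cycle 0: PE[0][1] → acc 0, east 0, south 0
  cycle 0: PE[1][0] → acc 0, east 0, south 0
  cycle 0: PE[1][1] → acc 0, east 0, south 0
  cycle 1: PE[0][1] → acc 57, east 57, south 5
  cycle 1: PE[1][0] → acc 8, east 8, south 4
  cycle 1: PE[1][1] → acc 0, east 0, south 0
  cycle 2: PE[0][1] → acc 94, east 94, south 6
  cycle 2: PE[1][0] → acc 16, east 16, south 8
  cycle 2: PE[1][1] → acc 23, east 23, south 5
  cycle 3: PE[0][1] → acc 0, east 0, south 0
  cycle 3: PE[1][0] → acc 0, east 0, south 0
  cycle 3: PE[1][1] → acc 34, east 34, south 6

register = 6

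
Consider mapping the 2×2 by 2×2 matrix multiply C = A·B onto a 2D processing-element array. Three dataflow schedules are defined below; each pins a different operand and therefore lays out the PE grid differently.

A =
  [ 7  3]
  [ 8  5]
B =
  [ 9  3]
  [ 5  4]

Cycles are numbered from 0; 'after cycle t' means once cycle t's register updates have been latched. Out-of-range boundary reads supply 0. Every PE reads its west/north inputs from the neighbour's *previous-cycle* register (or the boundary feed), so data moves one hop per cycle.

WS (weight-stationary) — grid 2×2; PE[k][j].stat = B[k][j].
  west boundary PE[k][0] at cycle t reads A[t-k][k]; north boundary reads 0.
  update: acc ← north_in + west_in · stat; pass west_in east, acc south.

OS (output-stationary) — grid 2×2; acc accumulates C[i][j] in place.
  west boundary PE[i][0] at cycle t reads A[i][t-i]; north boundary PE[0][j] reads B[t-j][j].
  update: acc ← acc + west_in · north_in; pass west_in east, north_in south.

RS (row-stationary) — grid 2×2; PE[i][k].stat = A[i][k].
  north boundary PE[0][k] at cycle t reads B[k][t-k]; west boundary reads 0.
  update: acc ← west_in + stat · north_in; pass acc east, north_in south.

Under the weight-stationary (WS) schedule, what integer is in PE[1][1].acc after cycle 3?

Tracing WS — 2×2 array, target PE[1][1]:
  0: (0,1).acc=0  regs=<0,0>
  0: (1,0).acc=0  regs=<0,0>
  0: (1,1).acc=0  regs=<0,0>
  1: (0,1).acc=21  regs=<7,21>
  1: (1,0).acc=78  regs=<3,78>
  1: (1,1).acc=0  regs=<0,0>
  2: (0,1).acc=24  regs=<8,24>
  2: (1,0).acc=97  regs=<5,97>
  2: (1,1).acc=33  regs=<3,33>
  3: (0,1).acc=0  regs=<0,0>
  3: (1,0).acc=0  regs=<0,0>
  3: (1,1).acc=44  regs=<5,44>

PE[1][1].acc = 44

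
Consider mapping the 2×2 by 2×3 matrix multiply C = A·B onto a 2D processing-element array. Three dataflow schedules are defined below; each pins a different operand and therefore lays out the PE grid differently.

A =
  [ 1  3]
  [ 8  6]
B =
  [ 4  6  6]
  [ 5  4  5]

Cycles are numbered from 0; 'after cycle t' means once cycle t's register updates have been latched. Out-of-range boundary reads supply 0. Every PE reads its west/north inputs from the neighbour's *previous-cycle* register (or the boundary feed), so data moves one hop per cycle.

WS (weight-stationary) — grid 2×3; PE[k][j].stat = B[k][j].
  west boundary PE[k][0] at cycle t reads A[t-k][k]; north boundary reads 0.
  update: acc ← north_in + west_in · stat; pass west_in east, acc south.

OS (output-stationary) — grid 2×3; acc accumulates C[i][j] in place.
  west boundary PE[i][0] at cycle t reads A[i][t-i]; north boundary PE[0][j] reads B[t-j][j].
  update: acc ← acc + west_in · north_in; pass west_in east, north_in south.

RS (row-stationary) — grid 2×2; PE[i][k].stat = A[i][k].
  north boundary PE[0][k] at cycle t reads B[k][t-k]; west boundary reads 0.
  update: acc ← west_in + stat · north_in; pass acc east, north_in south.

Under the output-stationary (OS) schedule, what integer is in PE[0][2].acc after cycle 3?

OS on a 2×3 grid — tracing PE[0][2] and its feeders:
  after 0 — PE[0][1] acc=0, pass-E 0, pass-S 0
  after 0 — PE[0][2] acc=0, pass-E 0, pass-S 0
  after 1 — PE[0][1] acc=6, pass-E 1, pass-S 6
  after 1 — PE[0][2] acc=0, pass-E 0, pass-S 0
  after 2 — PE[0][1] acc=18, pass-E 3, pass-S 4
  after 2 — PE[0][2] acc=6, pass-E 1, pass-S 6
  after 3 — PE[0][1] acc=18, pass-E 0, pass-S 0
  after 3 — PE[0][2] acc=21, pass-E 3, pass-S 5

PE[0][2].acc = 21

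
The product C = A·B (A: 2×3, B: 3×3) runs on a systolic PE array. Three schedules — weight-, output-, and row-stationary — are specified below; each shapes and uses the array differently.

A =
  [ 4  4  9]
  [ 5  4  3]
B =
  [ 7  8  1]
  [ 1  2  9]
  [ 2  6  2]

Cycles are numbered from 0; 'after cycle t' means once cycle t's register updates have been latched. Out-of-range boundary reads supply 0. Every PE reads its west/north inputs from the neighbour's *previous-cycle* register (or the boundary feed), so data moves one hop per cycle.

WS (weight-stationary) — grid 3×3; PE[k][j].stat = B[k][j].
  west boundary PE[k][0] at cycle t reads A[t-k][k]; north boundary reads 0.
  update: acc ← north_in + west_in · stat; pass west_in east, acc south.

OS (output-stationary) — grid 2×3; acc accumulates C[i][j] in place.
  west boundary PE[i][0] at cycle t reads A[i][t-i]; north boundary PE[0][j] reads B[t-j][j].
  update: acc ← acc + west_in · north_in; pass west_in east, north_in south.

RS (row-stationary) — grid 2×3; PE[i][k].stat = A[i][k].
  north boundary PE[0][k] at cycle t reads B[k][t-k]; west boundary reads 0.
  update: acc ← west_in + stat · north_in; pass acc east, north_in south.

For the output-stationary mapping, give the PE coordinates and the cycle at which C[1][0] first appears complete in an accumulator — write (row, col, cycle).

OS: C[1][0] accumulates in PE[1][0]:
  [0] (1,0) acc=0 (h:0 v:0)
  [1] (1,0) acc=35 (h:5 v:7)
  [2] (1,0) acc=39 (h:4 v:1)
  [3] (1,0) acc=45 (h:3 v:2)

(row, col, cycle) = (1, 0, 3)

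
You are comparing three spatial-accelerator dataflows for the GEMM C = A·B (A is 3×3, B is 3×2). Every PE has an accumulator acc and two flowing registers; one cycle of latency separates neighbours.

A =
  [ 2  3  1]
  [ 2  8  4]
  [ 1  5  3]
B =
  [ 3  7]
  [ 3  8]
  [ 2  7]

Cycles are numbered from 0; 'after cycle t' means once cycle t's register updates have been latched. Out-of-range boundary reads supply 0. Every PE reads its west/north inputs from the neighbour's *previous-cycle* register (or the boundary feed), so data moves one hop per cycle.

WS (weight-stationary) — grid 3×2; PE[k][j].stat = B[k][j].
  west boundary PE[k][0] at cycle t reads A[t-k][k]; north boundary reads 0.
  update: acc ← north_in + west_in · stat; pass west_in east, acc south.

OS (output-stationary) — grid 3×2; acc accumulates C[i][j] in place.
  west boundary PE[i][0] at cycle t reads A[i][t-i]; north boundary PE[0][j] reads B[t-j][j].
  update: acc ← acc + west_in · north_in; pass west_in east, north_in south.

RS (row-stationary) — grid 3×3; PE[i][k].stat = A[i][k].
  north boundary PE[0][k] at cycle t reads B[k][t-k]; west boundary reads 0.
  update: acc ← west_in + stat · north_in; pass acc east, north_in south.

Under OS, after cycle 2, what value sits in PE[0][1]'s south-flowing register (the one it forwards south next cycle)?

register = 8

Tracing OS — 3×2 array, target PE[0][1]:
  cycle 0: PE[0][0] → acc 6, east 2, south 3
  cycle 0: PE[0][1] → acc 0, east 0, south 0
  cycle 1: PE[0][0] → acc 15, east 3, south 3
  cycle 1: PE[0][1] → acc 14, east 2, south 7
  cycle 2: PE[0][0] → acc 17, east 1, south 2
  cycle 2: PE[0][1] → acc 38, east 3, south 8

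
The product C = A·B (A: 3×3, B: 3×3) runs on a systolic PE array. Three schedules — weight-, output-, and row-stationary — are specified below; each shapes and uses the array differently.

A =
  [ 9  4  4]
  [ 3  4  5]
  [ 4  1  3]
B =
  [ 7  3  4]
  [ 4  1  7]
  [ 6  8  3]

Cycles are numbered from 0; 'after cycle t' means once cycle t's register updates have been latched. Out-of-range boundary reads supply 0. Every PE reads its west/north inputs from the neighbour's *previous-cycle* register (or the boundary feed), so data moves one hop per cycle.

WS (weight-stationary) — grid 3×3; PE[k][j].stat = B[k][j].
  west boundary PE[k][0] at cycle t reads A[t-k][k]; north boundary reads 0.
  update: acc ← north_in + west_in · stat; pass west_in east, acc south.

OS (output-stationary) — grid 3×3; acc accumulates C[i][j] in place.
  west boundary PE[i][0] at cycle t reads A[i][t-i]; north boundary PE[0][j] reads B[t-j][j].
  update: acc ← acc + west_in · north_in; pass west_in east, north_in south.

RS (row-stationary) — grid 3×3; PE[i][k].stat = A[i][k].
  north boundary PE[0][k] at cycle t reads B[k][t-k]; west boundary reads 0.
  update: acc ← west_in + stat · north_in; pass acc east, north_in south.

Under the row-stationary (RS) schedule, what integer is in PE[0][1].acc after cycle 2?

PE[0][1].acc = 31

RS (3×3). Following PE[0][1] plus its west/north inputs:
  c0 r0c0: 63 / 63 / 7
  c0 r0c1: 0 / 0 / 0
  c1 r0c0: 27 / 27 / 3
  c1 r0c1: 79 / 79 / 4
  c2 r0c0: 36 / 36 / 4
  c2 r0c1: 31 / 31 / 1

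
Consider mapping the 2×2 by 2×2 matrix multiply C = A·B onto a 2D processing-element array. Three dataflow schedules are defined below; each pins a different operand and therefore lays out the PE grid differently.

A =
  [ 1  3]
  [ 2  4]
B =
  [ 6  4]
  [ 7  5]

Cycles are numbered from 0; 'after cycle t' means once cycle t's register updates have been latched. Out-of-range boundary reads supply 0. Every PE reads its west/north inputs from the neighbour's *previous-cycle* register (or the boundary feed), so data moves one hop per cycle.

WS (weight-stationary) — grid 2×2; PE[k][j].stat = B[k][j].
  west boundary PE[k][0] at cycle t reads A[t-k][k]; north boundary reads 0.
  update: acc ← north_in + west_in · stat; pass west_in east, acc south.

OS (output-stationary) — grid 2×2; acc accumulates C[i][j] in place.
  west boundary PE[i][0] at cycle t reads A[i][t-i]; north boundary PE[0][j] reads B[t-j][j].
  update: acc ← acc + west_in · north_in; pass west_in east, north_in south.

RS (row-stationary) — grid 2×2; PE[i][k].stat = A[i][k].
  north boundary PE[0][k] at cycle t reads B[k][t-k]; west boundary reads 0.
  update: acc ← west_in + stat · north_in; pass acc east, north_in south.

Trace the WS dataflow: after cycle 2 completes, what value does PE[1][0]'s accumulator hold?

WS 2×2: PE[1][0] cycle-by-cycle (with neighbour feeds):
  step 0 · PE0,0: acc=6; fwd→1 fwd↓6
  step 0 · PE1,0: acc=0; fwd→0 fwd↓0
  step 1 · PE0,0: acc=12; fwd→2 fwd↓12
  step 1 · PE1,0: acc=27; fwd→3 fwd↓27
  step 2 · PE0,0: acc=0; fwd→0 fwd↓0
  step 2 · PE1,0: acc=40; fwd→4 fwd↓40

PE[1][0].acc = 40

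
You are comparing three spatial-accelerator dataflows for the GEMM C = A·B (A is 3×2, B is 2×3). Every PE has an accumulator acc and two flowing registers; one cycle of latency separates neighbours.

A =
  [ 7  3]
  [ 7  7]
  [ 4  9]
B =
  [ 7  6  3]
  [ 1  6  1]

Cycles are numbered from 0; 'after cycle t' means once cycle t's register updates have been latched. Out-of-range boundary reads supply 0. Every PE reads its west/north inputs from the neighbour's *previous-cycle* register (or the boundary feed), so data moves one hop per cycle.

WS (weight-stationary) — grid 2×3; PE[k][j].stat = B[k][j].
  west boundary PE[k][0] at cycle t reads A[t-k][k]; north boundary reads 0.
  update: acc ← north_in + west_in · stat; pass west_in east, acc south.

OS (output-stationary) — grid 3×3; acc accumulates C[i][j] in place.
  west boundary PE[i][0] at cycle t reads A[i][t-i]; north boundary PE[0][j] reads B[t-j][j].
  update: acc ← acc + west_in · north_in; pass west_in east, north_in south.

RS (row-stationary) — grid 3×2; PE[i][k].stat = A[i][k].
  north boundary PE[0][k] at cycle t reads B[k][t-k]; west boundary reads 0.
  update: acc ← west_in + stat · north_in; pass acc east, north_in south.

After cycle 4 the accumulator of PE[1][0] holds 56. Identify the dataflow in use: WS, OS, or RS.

dataflow = OS

WS (2×3 grid), PE[1][0]:
  0: (1,0).acc=0  regs=<0,0>
  1: (1,0).acc=52  regs=<3,52>
  2: (1,0).acc=56  regs=<7,56>
  3: (1,0).acc=37  regs=<9,37>
  4: (1,0).acc=0  regs=<0,0>
OS (3×3 grid), PE[1][0]:
  0: (1,0).acc=0  regs=<0,0>
  1: (1,0).acc=49  regs=<7,7>
  2: (1,0).acc=56  regs=<7,1>
  3: (1,0).acc=56  regs=<0,0>
  4: (1,0).acc=56  regs=<0,0>
RS (3×2 grid), PE[1][0]:
  0: (1,0).acc=0  regs=<0,0>
  1: (1,0).acc=49  regs=<49,7>
  2: (1,0).acc=42  regs=<42,6>
  3: (1,0).acc=21  regs=<21,3>
  4: (1,0).acc=0  regs=<0,0>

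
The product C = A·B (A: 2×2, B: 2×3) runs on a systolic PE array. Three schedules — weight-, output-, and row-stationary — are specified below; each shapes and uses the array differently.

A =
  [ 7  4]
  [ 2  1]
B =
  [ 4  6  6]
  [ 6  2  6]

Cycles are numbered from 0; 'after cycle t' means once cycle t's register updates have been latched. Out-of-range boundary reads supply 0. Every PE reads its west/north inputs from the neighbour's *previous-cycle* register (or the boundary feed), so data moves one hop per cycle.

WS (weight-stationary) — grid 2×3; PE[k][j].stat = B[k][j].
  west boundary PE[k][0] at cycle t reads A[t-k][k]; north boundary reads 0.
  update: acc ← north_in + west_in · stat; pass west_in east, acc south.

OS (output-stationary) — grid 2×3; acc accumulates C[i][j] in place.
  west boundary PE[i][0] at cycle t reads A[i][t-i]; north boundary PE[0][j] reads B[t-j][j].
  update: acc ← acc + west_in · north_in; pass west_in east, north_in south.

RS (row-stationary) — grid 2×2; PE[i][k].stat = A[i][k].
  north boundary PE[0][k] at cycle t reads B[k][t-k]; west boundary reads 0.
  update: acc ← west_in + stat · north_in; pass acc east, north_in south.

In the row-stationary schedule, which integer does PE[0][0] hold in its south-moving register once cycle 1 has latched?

register = 6

Tracing RS — 2×2 array, target PE[0][0]:
  cycle 0: PE[0][0] → acc 28, east 28, south 4
  cycle 1: PE[0][0] → acc 42, east 42, south 6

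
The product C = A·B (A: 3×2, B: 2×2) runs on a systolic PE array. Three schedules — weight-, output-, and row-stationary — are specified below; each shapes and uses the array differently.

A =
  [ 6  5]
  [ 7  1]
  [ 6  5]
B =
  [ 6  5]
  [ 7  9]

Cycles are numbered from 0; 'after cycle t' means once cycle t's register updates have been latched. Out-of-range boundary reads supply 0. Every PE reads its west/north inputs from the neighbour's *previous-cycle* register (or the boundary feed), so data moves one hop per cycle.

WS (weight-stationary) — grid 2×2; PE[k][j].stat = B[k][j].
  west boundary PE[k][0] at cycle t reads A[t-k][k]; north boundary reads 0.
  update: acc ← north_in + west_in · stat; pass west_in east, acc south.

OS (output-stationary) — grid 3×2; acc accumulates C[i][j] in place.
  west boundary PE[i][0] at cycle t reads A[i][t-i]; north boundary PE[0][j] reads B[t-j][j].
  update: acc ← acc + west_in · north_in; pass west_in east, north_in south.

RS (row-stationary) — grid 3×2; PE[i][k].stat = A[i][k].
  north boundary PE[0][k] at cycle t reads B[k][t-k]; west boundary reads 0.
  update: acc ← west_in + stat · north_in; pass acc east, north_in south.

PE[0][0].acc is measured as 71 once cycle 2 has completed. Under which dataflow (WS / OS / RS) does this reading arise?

dataflow = OS

— WS: 2×2; PE[0][0] trace:
  step 0 · PE0,0: acc=36; fwd→6 fwd↓36
  step 1 · PE0,0: acc=42; fwd→7 fwd↓42
  step 2 · PE0,0: acc=36; fwd→6 fwd↓36
— OS: 3×2; PE[0][0] trace:
  step 0 · PE0,0: acc=36; fwd→6 fwd↓6
  step 1 · PE0,0: acc=71; fwd→5 fwd↓7
  step 2 · PE0,0: acc=71; fwd→0 fwd↓0
— RS: 3×2; PE[0][0] trace:
  step 0 · PE0,0: acc=36; fwd→36 fwd↓6
  step 1 · PE0,0: acc=30; fwd→30 fwd↓5
  step 2 · PE0,0: acc=0; fwd→0 fwd↓0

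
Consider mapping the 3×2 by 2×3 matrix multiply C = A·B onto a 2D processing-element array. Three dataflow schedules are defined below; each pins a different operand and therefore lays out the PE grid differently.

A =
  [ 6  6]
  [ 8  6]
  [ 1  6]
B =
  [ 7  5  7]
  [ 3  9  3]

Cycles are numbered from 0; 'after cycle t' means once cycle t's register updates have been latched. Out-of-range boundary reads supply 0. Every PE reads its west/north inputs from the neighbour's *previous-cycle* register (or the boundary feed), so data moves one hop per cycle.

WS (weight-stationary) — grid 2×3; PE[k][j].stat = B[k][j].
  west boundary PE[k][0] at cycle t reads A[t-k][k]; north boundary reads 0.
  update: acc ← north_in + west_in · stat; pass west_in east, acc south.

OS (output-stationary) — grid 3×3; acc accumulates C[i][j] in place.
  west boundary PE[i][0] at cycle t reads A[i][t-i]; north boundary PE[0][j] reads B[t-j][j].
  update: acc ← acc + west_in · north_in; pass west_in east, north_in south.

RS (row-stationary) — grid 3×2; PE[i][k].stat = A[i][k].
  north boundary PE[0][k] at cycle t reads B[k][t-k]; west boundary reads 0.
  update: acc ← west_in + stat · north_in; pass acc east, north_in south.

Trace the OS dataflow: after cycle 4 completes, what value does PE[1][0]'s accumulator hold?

PE[1][0].acc = 74

OS on a 3×3 grid — tracing PE[1][0] and its feeders:
  after 0 — PE[0][0] acc=42, pass-E 6, pass-S 7
  after 0 — PE[1][0] acc=0, pass-E 0, pass-S 0
  after 1 — PE[0][0] acc=60, pass-E 6, pass-S 3
  after 1 — PE[1][0] acc=56, pass-E 8, pass-S 7
  after 2 — PE[0][0] acc=60, pass-E 0, pass-S 0
  after 2 — PE[1][0] acc=74, pass-E 6, pass-S 3
  after 3 — PE[0][0] acc=60, pass-E 0, pass-S 0
  after 3 — PE[1][0] acc=74, pass-E 0, pass-S 0
  after 4 — PE[0][0] acc=60, pass-E 0, pass-S 0
  after 4 — PE[1][0] acc=74, pass-E 0, pass-S 0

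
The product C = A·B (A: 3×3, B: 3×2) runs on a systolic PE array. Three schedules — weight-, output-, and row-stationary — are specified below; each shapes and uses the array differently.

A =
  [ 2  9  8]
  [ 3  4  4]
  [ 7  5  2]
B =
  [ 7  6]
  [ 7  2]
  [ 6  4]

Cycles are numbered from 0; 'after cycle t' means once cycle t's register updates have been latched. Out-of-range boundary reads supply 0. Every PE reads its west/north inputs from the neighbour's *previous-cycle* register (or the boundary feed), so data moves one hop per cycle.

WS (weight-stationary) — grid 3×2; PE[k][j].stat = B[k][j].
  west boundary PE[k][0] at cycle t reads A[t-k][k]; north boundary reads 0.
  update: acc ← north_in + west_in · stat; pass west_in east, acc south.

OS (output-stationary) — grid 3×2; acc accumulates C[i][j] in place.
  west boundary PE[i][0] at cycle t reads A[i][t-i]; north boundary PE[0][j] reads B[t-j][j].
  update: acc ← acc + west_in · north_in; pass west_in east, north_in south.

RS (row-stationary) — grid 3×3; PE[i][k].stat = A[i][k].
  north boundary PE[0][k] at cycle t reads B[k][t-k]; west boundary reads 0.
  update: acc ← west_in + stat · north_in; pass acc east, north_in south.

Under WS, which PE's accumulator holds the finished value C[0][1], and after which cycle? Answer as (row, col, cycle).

(row, col, cycle) = (2, 1, 3)

WS — PE[2][1] is where C[0][1] collects:
  t=0 PE[2][1]: acc=0 h=0 v=0
  t=1 PE[2][1]: acc=0 h=0 v=0
  t=2 PE[2][1]: acc=0 h=0 v=0
  t=3 PE[2][1]: acc=62 h=8 v=62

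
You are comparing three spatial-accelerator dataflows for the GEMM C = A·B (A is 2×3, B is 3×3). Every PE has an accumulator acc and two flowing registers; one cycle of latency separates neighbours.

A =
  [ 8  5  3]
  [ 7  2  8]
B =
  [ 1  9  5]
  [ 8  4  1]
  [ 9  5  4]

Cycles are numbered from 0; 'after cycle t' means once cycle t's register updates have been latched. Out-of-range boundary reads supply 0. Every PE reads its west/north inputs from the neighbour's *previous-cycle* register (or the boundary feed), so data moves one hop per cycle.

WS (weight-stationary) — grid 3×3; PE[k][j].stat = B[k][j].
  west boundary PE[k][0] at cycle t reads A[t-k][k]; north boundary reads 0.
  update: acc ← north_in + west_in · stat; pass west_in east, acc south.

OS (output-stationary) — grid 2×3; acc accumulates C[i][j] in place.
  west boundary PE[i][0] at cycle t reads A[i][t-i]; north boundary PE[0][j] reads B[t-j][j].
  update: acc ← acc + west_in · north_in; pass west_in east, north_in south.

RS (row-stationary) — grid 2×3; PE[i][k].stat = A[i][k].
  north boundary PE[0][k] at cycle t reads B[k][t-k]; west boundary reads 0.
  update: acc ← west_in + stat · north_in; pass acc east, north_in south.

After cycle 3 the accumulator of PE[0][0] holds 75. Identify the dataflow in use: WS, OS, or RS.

dataflow = OS

WS [3×3] PE[0][0] across cycles:
  t=0 PE[0][0]: acc=8 h=8 v=8
  t=1 PE[0][0]: acc=7 h=7 v=7
  t=2 PE[0][0]: acc=0 h=0 v=0
  t=3 PE[0][0]: acc=0 h=0 v=0
OS [2×3] PE[0][0] across cycles:
  t=0 PE[0][0]: acc=8 h=8 v=1
  t=1 PE[0][0]: acc=48 h=5 v=8
  t=2 PE[0][0]: acc=75 h=3 v=9
  t=3 PE[0][0]: acc=75 h=0 v=0
RS [2×3] PE[0][0] across cycles:
  t=0 PE[0][0]: acc=8 h=8 v=1
  t=1 PE[0][0]: acc=72 h=72 v=9
  t=2 PE[0][0]: acc=40 h=40 v=5
  t=3 PE[0][0]: acc=0 h=0 v=0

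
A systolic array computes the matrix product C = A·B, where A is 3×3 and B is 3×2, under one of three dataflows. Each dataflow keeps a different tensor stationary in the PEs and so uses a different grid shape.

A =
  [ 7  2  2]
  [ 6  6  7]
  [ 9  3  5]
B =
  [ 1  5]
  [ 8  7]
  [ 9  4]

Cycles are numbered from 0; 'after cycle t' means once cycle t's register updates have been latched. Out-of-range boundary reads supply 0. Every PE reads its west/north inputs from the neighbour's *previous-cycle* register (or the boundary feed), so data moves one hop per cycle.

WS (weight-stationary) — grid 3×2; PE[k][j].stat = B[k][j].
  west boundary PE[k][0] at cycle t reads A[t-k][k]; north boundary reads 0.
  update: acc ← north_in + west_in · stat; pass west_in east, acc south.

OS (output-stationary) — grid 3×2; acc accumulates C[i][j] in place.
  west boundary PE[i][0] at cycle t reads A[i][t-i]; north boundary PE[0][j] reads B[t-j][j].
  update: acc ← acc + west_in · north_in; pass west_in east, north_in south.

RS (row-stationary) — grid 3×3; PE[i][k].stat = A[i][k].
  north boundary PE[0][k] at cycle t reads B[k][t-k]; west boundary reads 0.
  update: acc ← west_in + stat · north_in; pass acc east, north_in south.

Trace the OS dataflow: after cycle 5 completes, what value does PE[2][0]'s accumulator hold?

PE[2][0].acc = 78

Tracing OS — 3×2 array, target PE[2][0]:
  t=0 PE[1][0]: acc=0 h=0 v=0
  t=0 PE[2][0]: acc=0 h=0 v=0
  t=1 PE[1][0]: acc=6 h=6 v=1
  t=1 PE[2][0]: acc=0 h=0 v=0
  t=2 PE[1][0]: acc=54 h=6 v=8
  t=2 PE[2][0]: acc=9 h=9 v=1
  t=3 PE[1][0]: acc=117 h=7 v=9
  t=3 PE[2][0]: acc=33 h=3 v=8
  t=4 PE[1][0]: acc=117 h=0 v=0
  t=4 PE[2][0]: acc=78 h=5 v=9
  t=5 PE[1][0]: acc=117 h=0 v=0
  t=5 PE[2][0]: acc=78 h=0 v=0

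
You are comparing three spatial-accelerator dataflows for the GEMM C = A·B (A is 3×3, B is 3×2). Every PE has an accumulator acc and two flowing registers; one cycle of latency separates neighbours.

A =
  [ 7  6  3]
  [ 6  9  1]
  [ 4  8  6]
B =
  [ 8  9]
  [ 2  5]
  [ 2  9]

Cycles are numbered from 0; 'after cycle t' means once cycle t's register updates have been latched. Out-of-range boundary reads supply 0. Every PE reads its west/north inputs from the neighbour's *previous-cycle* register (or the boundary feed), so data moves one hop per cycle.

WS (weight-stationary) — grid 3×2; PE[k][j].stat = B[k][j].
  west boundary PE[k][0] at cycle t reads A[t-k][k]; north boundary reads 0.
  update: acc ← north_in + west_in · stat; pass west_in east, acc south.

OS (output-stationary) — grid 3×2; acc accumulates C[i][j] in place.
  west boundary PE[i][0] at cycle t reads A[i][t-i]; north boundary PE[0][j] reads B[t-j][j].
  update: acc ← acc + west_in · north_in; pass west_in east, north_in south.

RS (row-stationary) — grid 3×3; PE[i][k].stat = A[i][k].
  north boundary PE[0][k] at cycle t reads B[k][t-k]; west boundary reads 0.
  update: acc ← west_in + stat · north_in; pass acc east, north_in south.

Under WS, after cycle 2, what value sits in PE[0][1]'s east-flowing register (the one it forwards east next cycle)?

WS 3×2: PE[0][1] cycle-by-cycle (with neighbour feeds):
  @0  [0,0]  acc 56  |  →7  ↓56
  @0  [0,1]  acc 0  |  →0  ↓0
  @1  [0,0]  acc 48  |  →6  ↓48
  @1  [0,1]  acc 63  |  →7  ↓63
  @2  [0,0]  acc 32  |  →4  ↓32
  @2  [0,1]  acc 54  |  →6  ↓54

register = 6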